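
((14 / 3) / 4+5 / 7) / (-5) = -79 / 210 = -0.38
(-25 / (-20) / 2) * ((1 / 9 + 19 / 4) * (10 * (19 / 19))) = 4375 / 144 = 30.38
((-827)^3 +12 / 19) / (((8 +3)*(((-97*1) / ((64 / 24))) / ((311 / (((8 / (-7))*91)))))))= -3342185249515 / 790647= -4227152.26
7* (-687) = -4809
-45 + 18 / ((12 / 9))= -63 / 2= -31.50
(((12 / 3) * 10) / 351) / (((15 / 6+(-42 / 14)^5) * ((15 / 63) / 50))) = -5600 / 56277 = -0.10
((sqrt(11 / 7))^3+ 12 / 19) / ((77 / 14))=24 / 209+ 2 * sqrt(77) / 49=0.47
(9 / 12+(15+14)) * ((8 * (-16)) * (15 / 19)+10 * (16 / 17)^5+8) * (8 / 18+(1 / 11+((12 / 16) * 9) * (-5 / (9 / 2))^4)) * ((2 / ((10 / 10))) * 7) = -148919441319572 / 385616457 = -386185.39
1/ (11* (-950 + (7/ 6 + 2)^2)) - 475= -176808811/ 372229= -475.00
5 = 5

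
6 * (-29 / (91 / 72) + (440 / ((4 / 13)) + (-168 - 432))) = 440652 / 91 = 4842.33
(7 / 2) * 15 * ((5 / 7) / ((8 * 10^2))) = 0.05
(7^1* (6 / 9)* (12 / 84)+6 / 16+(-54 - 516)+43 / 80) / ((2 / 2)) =-136421 / 240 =-568.42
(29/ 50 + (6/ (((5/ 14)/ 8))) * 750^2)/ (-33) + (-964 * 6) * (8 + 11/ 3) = -3891342029/ 1650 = -2358389.11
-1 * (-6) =6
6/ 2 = 3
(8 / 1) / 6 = 1.33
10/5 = 2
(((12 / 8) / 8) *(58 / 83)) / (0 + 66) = 29 / 14608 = 0.00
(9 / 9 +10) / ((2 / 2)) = 11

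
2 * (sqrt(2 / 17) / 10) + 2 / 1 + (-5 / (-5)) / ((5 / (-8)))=sqrt(34) / 85 + 2 / 5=0.47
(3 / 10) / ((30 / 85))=17 / 20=0.85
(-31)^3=-29791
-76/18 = -4.22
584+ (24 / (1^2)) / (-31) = 18080 / 31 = 583.23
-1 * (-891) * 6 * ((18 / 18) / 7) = 5346 / 7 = 763.71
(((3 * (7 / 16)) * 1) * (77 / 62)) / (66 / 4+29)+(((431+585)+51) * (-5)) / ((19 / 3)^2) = -309517329 / 2327728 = -132.97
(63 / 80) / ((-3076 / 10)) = -63 / 24608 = -0.00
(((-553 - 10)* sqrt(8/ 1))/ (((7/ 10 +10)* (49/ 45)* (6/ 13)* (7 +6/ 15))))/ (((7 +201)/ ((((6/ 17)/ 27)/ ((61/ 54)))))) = -633375* sqrt(2)/ 402337334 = -0.00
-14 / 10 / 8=-7 / 40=-0.18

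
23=23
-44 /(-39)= 44 /39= 1.13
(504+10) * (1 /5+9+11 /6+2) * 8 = 803896 /15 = 53593.07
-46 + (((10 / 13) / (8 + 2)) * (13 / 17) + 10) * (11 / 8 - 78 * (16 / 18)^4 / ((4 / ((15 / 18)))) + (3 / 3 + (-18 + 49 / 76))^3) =-12638802803387 / 286327872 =-44141.01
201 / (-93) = -67 / 31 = -2.16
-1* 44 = -44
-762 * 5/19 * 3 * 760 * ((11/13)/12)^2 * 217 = -83365975/169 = -493289.79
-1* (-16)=16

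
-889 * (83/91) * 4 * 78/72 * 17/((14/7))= -179197/6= -29866.17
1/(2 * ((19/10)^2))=0.14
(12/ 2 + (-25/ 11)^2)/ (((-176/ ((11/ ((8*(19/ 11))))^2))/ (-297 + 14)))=4205663/ 369664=11.38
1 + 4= 5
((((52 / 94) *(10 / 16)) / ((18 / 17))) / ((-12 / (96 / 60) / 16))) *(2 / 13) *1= -136 / 1269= -0.11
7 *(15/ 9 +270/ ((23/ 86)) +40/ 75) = 814471/ 115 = 7082.36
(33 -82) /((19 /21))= -1029 /19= -54.16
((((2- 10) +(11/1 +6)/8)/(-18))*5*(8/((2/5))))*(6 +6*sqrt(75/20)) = 1175/6 +1175*sqrt(15)/12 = 575.06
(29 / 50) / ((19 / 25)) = 29 / 38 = 0.76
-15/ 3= -5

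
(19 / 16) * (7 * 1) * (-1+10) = 1197 / 16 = 74.81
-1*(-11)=11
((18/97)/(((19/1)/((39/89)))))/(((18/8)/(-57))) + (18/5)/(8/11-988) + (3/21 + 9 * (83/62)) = 102394679531/8476958525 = 12.08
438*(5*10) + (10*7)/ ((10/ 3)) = 21921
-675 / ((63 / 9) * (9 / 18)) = -192.86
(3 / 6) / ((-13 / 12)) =-6 / 13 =-0.46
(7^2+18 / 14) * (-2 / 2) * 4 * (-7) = 1408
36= 36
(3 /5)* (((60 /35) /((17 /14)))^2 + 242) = 211542 /1445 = 146.40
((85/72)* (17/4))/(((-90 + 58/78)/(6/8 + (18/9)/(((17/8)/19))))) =-1400035/1336704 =-1.05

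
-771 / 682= -1.13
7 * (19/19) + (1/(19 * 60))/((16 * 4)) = 510721/72960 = 7.00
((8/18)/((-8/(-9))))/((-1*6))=-1/12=-0.08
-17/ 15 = -1.13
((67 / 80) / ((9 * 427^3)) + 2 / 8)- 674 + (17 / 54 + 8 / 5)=-671.84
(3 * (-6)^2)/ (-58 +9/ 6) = -216/ 113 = -1.91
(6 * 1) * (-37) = -222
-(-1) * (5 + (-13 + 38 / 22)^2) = 15981 / 121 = 132.07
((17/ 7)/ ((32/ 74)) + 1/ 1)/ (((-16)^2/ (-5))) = -0.13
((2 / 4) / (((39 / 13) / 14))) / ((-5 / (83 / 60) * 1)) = -581 / 900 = -0.65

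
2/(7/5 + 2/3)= 30/31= 0.97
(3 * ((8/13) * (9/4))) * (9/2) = 243/13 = 18.69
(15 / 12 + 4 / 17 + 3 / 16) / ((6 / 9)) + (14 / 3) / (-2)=287 / 1632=0.18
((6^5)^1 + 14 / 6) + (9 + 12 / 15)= 116822 / 15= 7788.13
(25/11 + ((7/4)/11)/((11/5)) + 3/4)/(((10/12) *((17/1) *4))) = 2247/41140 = 0.05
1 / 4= 0.25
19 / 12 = 1.58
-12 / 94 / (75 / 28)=-56 / 1175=-0.05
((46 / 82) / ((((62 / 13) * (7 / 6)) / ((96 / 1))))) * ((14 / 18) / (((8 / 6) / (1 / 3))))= 1.88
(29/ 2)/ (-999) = -29/ 1998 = -0.01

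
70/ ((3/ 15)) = 350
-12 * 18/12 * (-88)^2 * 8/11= -101376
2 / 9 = 0.22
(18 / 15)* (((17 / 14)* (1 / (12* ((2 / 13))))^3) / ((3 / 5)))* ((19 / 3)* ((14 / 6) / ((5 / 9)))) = 709631 / 69120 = 10.27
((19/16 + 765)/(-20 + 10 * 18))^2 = 150283081/6553600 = 22.93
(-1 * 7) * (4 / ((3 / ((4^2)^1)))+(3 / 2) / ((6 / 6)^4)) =-959 / 6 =-159.83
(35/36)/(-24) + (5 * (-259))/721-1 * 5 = -608405/88992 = -6.84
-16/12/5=-4/15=-0.27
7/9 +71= 646/9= 71.78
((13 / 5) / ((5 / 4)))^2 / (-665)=-2704 / 415625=-0.01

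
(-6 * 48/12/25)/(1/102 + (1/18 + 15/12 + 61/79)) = -1160352/2523175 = -0.46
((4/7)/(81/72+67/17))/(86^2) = 136/8917727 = 0.00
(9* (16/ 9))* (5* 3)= 240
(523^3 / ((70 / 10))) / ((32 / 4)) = 143055667 / 56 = 2554565.48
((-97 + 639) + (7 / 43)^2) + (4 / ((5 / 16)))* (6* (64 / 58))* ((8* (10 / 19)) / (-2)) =370451961 / 1018799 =363.62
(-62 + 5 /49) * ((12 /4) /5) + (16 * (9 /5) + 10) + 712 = 174847 /245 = 713.66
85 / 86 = 0.99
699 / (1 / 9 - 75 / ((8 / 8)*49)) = -308259 / 626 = -492.43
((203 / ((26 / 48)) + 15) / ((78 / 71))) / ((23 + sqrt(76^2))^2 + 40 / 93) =11152467 / 308098154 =0.04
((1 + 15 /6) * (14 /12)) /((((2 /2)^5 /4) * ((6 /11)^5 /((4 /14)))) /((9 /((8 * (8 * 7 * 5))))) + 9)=7891499 /37714788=0.21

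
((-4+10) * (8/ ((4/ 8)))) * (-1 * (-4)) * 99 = 38016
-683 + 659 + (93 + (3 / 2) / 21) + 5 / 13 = 12641 / 182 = 69.46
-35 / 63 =-5 / 9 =-0.56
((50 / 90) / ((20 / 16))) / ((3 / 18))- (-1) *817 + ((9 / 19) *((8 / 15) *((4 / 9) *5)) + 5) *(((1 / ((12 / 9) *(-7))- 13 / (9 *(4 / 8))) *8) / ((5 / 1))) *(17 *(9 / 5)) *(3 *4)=-17894501 / 1995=-8969.67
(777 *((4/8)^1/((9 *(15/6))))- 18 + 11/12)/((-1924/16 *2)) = -11/14430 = -0.00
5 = 5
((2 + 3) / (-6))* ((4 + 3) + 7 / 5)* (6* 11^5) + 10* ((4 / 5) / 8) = -6764141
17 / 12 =1.42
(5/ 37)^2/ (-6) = -25/ 8214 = -0.00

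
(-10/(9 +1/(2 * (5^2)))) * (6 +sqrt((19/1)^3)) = -9500 * sqrt(19)/451- 3000/451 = -98.47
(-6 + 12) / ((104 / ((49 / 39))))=49 / 676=0.07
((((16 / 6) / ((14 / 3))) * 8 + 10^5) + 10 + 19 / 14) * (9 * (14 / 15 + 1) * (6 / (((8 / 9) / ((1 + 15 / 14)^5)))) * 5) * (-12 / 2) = -202391126685141669 / 15059072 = -13439813999.50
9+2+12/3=15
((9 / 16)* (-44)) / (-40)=99 / 160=0.62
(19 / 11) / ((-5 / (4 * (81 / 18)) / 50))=-3420 / 11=-310.91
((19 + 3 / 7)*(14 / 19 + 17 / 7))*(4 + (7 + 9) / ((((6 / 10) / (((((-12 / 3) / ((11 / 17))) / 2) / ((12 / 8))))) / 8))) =-2469107744 / 92169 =-26788.92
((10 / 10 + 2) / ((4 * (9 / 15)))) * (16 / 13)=20 / 13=1.54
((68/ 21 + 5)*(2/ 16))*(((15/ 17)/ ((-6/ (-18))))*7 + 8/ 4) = 60377/ 2856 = 21.14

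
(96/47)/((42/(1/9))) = 0.01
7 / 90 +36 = 3247 / 90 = 36.08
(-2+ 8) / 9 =0.67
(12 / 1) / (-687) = -4 / 229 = -0.02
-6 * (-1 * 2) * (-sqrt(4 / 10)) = -12 * sqrt(10) / 5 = -7.59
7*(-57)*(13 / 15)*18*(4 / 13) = -9576 / 5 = -1915.20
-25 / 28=-0.89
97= 97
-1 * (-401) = 401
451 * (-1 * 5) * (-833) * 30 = 56352450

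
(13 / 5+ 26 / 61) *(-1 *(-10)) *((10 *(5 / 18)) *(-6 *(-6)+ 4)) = 1846000 / 549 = 3362.48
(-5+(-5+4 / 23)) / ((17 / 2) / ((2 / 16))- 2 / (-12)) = -1356 / 9407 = -0.14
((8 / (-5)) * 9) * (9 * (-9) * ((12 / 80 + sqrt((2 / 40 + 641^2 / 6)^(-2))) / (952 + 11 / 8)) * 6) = 29749568544 / 27015445475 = 1.10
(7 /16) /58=7 /928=0.01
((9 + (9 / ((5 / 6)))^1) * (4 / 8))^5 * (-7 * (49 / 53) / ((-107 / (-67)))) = -218547023367519 / 567100000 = -385376.52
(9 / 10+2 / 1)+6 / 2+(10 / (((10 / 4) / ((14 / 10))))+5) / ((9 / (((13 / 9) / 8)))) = 3961 / 648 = 6.11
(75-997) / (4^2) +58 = 3 / 8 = 0.38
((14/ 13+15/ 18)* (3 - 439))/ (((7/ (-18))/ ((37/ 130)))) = 3605502/ 5915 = 609.55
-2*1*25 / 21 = -50 / 21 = -2.38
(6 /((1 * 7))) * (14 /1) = 12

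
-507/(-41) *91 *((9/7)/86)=16.82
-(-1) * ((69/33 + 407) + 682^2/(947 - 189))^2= 18178984197124/17380561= 1045937.71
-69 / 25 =-2.76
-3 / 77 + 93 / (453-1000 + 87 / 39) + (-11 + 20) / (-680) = -41329173 / 185406760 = -0.22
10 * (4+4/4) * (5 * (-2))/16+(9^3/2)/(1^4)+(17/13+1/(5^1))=87037/260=334.76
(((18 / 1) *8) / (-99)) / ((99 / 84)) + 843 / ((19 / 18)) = 5499650 / 6897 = 797.40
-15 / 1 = -15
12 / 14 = 6 / 7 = 0.86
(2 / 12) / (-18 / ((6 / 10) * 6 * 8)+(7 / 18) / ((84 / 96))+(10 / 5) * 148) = 12 / 21299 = 0.00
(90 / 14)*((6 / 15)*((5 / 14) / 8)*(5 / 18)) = 25 / 784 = 0.03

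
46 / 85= 0.54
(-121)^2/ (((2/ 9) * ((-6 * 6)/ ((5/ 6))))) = -73205/ 48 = -1525.10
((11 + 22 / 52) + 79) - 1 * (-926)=26427 / 26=1016.42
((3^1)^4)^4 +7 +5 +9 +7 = 43046749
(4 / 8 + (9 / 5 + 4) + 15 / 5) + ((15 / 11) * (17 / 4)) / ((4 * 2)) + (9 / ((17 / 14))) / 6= 336891 / 29920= 11.26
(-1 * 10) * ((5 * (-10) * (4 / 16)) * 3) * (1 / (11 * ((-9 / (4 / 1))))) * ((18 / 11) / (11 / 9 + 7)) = -3.02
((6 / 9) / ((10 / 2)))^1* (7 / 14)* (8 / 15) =8 / 225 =0.04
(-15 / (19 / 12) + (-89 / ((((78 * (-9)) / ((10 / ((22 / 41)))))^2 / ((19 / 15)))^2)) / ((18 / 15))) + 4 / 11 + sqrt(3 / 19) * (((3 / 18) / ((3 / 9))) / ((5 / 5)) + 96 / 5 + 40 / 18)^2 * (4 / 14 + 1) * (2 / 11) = -33234567049798406311 / 3648098449621825056 + 3892729 * sqrt(57) / 658350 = 35.53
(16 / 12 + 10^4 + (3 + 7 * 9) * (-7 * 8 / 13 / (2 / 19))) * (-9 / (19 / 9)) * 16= -122997312 / 247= -497964.83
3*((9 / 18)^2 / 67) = 0.01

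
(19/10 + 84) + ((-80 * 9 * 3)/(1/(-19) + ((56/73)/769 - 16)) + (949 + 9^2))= 71362916813/57069070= 1250.47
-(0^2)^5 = 0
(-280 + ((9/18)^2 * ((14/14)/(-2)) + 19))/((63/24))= -2089/21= -99.48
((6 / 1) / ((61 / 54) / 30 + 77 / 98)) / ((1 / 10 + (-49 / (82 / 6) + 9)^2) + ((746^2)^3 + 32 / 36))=1470538800 / 34781836279678702190556719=0.00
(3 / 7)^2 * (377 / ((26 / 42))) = 783 / 7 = 111.86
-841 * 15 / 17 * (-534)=6736410 / 17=396259.41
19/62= 0.31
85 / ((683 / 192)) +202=154286 / 683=225.89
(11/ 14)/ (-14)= -11/ 196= -0.06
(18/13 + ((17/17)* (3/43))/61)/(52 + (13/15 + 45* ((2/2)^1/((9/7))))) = 708795/44942482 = 0.02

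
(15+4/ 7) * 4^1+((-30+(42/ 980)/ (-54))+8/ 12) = 41519/ 1260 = 32.95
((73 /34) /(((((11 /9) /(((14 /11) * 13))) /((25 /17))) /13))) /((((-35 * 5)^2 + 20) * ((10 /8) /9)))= 1036308 /7937963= 0.13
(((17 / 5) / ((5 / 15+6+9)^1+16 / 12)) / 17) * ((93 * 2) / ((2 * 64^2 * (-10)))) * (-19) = 0.00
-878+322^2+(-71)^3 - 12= -255117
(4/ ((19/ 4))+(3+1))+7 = 225/ 19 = 11.84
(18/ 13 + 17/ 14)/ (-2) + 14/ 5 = 2731/ 1820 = 1.50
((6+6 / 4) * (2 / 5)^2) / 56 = 3 / 140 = 0.02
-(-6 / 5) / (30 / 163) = 163 / 25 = 6.52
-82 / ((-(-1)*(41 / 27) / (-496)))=26784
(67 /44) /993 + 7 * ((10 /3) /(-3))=-1019279 /131076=-7.78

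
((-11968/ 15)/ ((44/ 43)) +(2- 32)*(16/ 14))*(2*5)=-8140.19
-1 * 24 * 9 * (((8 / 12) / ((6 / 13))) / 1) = -312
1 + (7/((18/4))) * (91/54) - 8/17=13016/4131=3.15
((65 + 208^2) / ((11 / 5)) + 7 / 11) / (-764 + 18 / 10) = -1083260 / 41921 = -25.84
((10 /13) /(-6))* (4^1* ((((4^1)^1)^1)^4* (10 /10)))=-5120 /39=-131.28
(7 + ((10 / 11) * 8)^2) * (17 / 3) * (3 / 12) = 123199 / 1452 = 84.85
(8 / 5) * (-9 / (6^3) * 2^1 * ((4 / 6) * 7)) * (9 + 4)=-364 / 45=-8.09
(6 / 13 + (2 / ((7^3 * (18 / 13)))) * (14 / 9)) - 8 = -388624 / 51597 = -7.53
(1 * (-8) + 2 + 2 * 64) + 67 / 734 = 89615 / 734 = 122.09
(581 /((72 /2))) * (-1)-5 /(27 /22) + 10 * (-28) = -32423 /108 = -300.21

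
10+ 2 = 12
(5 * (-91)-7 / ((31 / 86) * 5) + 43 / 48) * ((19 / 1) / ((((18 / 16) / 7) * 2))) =-453188323 / 16740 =-27072.18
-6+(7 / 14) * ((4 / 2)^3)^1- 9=-11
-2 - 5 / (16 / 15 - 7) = -1.16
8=8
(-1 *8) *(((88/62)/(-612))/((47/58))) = 5104/222921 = 0.02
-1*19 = -19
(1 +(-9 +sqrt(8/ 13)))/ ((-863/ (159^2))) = 202248/ 863 - 50562*sqrt(26)/ 11219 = 211.37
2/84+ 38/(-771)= -275/10794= -0.03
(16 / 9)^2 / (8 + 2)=128 / 405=0.32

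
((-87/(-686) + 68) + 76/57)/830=142949/1708140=0.08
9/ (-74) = -9/ 74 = -0.12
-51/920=-0.06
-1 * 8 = -8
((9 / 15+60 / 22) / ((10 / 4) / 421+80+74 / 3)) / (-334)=-231129 / 2428541555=-0.00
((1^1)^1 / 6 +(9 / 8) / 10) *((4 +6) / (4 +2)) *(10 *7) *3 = 2345 / 24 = 97.71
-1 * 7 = -7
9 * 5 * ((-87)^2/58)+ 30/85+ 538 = 217969/34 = 6410.85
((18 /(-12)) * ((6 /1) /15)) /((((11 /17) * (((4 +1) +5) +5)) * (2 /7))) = -119 /550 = -0.22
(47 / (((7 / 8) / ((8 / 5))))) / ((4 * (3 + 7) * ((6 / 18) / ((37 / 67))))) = 41736 / 11725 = 3.56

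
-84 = -84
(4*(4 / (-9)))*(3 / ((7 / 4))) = -64 / 21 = -3.05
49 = 49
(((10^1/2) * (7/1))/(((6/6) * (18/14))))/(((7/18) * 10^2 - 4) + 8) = 245/386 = 0.63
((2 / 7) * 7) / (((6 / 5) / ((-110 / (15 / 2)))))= -220 / 9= -24.44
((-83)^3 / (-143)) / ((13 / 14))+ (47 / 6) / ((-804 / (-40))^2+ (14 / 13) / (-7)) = 12608272338152 / 2927997501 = 4306.11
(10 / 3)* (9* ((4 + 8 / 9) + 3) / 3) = 710 / 9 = 78.89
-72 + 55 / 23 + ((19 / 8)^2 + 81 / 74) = -3424341 / 54464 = -62.87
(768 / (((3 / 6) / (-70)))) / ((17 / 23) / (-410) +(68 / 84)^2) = -447135897600 / 2717773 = -164522.90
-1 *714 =-714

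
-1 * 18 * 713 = -12834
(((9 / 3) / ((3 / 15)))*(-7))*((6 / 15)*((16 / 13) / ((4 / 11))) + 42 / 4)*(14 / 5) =-226527 / 65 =-3485.03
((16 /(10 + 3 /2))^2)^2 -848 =-236256592 /279841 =-844.25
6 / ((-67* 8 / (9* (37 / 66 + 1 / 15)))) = -1863 / 29480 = -0.06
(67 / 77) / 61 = 67 / 4697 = 0.01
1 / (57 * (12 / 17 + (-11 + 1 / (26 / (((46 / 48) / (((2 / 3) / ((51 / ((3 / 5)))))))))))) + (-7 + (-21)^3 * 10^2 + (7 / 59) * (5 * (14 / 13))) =-1601925292402919 / 1729742235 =-926106.36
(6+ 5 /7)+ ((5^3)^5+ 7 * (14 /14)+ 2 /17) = 3631591798521 /119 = 30517578138.83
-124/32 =-3.88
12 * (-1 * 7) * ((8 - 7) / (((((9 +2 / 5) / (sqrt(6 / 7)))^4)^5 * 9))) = -7688671875000000000000 / 111645061901724298056602371105742792390407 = -0.00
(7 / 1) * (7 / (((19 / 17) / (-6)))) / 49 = -102 / 19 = -5.37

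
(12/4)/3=1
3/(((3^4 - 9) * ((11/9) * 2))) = 0.02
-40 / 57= -0.70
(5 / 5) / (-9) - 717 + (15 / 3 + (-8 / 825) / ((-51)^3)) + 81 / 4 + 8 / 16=-302642151043 / 437748300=-691.36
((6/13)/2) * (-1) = -3/13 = -0.23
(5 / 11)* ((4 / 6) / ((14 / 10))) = 50 / 231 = 0.22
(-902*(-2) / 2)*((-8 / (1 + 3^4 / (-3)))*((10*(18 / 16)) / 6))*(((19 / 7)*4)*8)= 4113120 / 91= 45199.12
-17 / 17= -1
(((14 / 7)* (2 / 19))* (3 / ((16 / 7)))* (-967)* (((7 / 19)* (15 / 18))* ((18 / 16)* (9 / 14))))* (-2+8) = -8224335 / 23104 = -355.97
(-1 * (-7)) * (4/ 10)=14/ 5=2.80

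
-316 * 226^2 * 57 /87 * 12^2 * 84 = -3709363037184 /29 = -127909070247.72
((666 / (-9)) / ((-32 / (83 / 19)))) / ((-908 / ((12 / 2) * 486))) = -2238759 / 69008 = -32.44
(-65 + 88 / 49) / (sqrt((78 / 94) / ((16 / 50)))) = -6194 * sqrt(3666) / 9555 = -39.25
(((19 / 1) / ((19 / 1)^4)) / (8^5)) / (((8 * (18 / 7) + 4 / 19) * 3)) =7 / 98088124416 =0.00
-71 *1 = -71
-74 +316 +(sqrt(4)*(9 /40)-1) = 4829 /20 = 241.45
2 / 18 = 1 / 9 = 0.11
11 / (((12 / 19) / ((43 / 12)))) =8987 / 144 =62.41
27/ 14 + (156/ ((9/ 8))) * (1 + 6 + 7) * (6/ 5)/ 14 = 11783/ 70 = 168.33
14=14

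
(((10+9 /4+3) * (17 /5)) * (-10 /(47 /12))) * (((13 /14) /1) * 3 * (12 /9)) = -161772 /329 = -491.71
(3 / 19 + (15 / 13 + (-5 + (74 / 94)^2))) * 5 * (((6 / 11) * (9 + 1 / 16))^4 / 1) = -18733930877503125 / 2045047383808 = -9160.63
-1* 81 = -81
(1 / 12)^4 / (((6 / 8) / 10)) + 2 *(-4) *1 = -62203 / 7776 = -8.00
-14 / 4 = -7 / 2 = -3.50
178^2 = 31684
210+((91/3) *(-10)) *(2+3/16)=-10885/24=-453.54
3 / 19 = 0.16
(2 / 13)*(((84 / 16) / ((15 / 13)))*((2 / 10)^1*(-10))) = -7 / 5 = -1.40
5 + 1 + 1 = 7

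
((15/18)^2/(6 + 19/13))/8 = 325/27936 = 0.01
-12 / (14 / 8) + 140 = 133.14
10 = 10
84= 84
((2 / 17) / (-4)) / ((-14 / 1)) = 1 / 476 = 0.00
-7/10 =-0.70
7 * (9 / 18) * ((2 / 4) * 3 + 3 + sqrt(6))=24.32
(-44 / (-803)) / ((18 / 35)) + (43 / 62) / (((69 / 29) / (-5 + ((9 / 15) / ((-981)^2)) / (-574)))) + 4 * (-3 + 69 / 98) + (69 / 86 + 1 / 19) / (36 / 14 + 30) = -656598622772167252717 / 62483592342413644920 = -10.51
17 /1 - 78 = -61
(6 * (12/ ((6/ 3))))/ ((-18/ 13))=-26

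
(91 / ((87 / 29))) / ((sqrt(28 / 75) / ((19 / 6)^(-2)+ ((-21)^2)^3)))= 670834010535*sqrt(21) / 722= 4257822205.02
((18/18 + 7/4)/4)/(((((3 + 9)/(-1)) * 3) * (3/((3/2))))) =-11/1152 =-0.01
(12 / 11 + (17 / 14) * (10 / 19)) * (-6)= -15186 / 1463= -10.38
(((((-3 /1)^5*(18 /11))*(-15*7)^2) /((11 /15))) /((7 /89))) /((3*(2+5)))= -437946750 /121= -3619394.63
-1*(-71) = 71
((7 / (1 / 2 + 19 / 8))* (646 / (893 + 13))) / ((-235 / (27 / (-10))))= 81396 / 4080775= 0.02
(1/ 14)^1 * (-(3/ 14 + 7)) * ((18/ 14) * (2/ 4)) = -909/ 2744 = -0.33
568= 568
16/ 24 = 2/ 3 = 0.67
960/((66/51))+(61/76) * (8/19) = 2947102/3971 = 742.16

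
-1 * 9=-9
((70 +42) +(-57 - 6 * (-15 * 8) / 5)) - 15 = 184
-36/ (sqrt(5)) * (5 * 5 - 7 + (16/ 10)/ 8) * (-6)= 19656 * sqrt(5)/ 25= 1758.09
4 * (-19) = -76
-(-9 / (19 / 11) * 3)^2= -88209 / 361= -244.35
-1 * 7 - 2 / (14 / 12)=-61 / 7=-8.71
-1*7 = -7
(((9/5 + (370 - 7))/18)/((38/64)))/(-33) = -512/495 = -1.03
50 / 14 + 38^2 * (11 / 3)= 111263 / 21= 5298.24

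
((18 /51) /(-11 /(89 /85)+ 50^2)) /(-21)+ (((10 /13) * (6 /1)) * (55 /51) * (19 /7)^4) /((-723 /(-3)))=31761838319318 /28333657089465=1.12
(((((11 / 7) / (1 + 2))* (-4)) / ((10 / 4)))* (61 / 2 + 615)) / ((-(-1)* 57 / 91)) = -738452 / 855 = -863.69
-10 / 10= -1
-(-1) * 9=9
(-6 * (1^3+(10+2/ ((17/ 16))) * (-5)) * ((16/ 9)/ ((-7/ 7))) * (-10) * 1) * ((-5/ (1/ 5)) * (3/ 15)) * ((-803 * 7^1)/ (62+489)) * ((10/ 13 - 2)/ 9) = -43460.54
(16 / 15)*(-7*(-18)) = 672 / 5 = 134.40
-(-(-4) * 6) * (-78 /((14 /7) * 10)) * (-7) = -3276 /5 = -655.20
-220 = -220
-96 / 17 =-5.65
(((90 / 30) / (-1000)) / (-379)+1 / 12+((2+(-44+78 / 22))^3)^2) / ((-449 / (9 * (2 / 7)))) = -19539971397654766625397 / 1055139074258500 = -18518858.67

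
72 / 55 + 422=423.31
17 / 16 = 1.06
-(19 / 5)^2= -361 / 25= -14.44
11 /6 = 1.83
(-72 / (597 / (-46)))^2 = 1218816 / 39601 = 30.78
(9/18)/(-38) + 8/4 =151/76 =1.99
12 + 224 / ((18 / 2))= 332 / 9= 36.89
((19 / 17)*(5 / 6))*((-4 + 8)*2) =380 / 51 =7.45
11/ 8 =1.38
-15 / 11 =-1.36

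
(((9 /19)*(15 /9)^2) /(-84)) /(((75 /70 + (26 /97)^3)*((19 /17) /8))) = -1551544100 /15092860197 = -0.10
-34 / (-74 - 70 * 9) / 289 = 1 / 5984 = 0.00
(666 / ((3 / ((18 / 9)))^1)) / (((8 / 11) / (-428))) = -261294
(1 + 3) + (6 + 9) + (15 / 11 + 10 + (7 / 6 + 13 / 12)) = 1435 / 44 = 32.61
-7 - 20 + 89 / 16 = -21.44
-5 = -5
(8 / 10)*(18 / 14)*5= 36 / 7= 5.14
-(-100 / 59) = 100 / 59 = 1.69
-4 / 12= -1 / 3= -0.33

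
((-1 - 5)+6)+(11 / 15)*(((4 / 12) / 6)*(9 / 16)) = 11 / 480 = 0.02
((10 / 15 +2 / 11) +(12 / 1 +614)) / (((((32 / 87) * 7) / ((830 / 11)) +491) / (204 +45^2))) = 554922946290 / 195016657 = 2845.52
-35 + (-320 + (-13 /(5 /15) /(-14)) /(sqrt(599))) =-355 + 39 * sqrt(599) /8386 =-354.89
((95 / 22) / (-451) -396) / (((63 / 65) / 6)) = -255398455 / 104181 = -2451.49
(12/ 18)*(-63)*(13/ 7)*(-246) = 19188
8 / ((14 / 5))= 20 / 7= 2.86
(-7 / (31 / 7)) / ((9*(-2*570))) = 49 / 318060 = 0.00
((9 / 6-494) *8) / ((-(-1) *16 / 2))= -492.50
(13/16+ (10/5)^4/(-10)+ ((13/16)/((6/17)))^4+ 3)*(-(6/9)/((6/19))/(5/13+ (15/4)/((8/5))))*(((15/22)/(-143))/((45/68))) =4155978349951/24604806758400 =0.17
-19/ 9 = -2.11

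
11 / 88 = 1 / 8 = 0.12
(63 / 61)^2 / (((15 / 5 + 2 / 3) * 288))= 1323 / 1309792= 0.00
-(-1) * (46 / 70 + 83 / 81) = 4768 / 2835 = 1.68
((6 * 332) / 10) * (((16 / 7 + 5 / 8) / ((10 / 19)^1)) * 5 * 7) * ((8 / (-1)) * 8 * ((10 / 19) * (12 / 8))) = -1948176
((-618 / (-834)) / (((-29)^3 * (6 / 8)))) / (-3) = 412 / 30510639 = 0.00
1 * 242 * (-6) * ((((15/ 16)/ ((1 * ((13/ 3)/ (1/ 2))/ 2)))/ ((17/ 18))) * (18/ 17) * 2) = -2646270/ 3757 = -704.36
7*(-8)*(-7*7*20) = 54880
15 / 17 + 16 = 287 / 17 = 16.88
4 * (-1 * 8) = -32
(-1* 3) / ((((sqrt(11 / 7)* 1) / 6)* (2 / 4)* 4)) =-9* sqrt(77) / 11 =-7.18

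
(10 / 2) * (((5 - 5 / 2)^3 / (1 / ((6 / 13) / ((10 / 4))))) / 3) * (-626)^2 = 1884019.23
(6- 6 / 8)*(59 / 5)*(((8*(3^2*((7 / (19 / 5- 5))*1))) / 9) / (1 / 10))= -28910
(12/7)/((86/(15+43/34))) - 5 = -3418/731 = -4.68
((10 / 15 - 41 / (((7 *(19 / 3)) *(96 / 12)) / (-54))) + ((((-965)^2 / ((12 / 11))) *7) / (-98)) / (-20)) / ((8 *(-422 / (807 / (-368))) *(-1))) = -10494610249 / 5287518208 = -1.98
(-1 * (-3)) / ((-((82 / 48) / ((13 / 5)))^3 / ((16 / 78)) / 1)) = -18690048 / 8615125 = -2.17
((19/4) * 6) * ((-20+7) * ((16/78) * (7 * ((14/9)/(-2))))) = 3724/9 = 413.78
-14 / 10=-7 / 5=-1.40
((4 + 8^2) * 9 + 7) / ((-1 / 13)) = -8047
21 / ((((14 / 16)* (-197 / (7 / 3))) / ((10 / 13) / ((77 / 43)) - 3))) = 20584 / 28171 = 0.73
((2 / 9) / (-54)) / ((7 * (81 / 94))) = -94 / 137781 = -0.00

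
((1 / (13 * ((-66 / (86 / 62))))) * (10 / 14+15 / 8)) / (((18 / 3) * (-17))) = 6235 / 151927776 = 0.00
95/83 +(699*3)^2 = 364985042/83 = 4397410.14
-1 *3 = -3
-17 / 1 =-17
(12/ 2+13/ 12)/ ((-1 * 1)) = -85/ 12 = -7.08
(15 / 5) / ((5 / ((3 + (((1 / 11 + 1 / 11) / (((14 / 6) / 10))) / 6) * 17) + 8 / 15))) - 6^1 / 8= 20749 / 7700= 2.69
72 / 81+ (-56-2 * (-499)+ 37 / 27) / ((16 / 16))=25495 / 27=944.26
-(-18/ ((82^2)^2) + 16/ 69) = -361696787/ 1559820072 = -0.23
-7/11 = -0.64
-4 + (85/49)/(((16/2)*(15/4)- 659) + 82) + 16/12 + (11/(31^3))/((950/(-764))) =-2.67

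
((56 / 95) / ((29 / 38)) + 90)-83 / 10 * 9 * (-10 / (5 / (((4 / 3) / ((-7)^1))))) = 12650 / 203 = 62.32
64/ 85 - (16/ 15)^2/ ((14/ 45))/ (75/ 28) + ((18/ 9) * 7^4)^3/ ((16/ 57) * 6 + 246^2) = 3353050702202314/ 1832551125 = 1829717.41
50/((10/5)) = 25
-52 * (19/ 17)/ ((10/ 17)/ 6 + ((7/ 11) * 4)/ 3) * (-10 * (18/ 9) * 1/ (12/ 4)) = 217360/ 531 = 409.34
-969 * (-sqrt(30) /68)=57 * sqrt(30) /4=78.05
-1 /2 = -0.50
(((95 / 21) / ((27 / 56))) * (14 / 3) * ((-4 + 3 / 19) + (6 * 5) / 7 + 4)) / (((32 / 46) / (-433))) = -9809615 / 81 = -121106.36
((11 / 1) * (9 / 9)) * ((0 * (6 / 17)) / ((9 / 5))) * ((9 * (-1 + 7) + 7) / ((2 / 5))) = 0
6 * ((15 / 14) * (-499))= -3207.86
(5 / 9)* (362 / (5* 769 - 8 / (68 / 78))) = 30770 / 586881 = 0.05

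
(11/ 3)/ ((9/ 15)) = 6.11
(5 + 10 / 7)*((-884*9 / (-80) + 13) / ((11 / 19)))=384579 / 308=1248.63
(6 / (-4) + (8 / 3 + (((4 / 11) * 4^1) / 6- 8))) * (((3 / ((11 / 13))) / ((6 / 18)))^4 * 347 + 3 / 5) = -29271674.10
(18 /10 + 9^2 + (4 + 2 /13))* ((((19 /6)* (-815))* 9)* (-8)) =210050928 /13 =16157763.69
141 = 141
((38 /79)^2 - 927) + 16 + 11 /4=-22667777 /24964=-908.02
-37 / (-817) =37 / 817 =0.05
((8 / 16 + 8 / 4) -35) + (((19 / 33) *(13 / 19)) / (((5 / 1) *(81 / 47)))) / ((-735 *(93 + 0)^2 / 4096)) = -5522502861187 / 169923010950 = -32.50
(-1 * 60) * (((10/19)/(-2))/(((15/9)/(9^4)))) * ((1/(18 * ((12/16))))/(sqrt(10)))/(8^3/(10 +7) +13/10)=1487160 * sqrt(10)/101479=46.34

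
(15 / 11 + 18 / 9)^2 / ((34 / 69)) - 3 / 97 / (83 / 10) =760382091 / 33121814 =22.96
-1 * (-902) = 902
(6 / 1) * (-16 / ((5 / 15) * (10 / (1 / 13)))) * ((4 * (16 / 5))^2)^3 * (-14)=138538465099776 / 1015625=136407104.10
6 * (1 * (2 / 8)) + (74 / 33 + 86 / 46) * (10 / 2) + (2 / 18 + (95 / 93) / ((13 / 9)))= 41987591 / 1835262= 22.88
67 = 67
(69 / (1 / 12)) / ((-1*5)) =-828 / 5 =-165.60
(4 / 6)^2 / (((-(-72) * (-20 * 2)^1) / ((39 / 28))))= -0.00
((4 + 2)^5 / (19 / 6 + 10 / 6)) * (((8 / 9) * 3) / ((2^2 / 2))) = 62208 / 29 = 2145.10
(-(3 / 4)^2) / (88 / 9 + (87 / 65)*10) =-1053 / 43360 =-0.02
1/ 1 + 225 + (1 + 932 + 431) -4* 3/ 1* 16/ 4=1542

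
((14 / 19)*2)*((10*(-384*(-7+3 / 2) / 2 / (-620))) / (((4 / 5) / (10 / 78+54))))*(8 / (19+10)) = -104030080 / 222053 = -468.49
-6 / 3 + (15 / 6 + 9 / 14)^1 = 8 / 7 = 1.14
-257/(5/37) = -9509/5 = -1901.80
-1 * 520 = -520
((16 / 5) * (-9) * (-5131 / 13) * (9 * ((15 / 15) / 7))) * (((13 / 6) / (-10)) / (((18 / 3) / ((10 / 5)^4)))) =-211104 / 25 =-8444.16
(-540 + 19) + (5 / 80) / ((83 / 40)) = -86481 / 166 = -520.97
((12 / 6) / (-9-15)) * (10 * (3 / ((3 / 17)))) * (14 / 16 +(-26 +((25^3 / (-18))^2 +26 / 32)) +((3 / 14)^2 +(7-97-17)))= -10673013.40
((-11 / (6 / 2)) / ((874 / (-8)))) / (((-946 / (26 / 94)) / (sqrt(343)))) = -182*sqrt(7) / 2649531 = -0.00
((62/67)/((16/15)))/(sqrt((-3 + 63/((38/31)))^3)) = 2945*sqrt(69882)/302118276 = 0.00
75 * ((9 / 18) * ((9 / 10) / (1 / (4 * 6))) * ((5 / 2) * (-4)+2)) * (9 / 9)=-6480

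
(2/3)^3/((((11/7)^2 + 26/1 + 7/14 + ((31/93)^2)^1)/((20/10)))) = 1568/76947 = 0.02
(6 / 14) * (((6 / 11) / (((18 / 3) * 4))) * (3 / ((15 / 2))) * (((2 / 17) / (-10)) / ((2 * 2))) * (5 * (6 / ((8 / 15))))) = -27 / 41888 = -0.00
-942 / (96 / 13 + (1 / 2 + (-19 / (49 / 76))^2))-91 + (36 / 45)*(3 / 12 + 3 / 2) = -8267399476 / 91176235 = -90.67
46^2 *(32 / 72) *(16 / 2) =67712 / 9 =7523.56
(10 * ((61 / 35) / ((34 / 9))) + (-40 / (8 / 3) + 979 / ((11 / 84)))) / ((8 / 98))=1554714 / 17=91453.76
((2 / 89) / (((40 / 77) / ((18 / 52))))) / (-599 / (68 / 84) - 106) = -11781 / 665552680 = -0.00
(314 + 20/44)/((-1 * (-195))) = 1153/715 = 1.61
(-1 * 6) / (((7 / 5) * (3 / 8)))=-80 / 7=-11.43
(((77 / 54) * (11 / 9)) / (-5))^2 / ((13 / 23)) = 16500407 / 76763700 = 0.21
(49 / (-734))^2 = 2401 / 538756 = 0.00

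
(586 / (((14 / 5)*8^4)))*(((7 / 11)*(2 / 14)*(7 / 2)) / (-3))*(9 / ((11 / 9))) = -39555 / 991232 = -0.04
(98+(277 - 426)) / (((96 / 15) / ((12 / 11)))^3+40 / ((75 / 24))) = -172125 / 724672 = -0.24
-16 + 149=133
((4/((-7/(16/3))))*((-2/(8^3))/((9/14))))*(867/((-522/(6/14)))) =-289/21924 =-0.01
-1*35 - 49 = -84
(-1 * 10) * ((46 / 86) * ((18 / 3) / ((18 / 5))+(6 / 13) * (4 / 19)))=-300610 / 31863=-9.43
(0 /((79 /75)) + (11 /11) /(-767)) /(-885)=1 /678795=0.00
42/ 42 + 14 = 15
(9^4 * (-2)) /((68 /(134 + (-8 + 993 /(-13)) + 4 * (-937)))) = 315446319 /442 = 713679.45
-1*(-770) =770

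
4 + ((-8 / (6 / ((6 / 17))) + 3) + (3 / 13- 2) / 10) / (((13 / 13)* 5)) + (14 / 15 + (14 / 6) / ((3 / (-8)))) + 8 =714211 / 99450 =7.18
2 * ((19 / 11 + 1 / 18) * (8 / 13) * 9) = 2824 / 143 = 19.75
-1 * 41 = -41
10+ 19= 29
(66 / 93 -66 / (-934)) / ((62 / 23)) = 0.29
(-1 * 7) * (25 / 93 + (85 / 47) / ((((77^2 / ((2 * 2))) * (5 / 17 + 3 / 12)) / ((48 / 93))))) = -258873035 / 136982769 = -1.89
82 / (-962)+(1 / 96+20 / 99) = 193825 / 1523808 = 0.13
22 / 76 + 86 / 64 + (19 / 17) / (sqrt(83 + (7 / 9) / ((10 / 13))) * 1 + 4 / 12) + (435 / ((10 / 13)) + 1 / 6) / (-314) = -705399295 / 4084466784 + 19 * sqrt(75610) / 42789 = -0.05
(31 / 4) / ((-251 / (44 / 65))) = -341 / 16315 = -0.02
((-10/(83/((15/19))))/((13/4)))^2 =360000/420291001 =0.00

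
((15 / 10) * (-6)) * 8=-72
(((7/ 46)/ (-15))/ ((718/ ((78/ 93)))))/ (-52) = 7/ 30716040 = 0.00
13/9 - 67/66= 85/198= 0.43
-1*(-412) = 412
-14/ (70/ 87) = -87/ 5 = -17.40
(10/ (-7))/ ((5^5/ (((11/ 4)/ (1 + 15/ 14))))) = -11/ 18125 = -0.00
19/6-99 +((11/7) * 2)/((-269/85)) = -1093945/11298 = -96.83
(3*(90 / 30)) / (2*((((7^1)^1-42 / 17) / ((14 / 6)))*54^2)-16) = 153 / 192184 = 0.00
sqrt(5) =2.24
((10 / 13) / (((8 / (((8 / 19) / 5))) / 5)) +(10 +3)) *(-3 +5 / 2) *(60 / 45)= -6442 / 741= -8.69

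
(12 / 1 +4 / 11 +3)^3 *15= 72402135 / 1331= 54396.80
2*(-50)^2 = 5000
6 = 6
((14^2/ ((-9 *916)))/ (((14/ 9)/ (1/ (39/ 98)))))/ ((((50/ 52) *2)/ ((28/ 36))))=-2401/ 154575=-0.02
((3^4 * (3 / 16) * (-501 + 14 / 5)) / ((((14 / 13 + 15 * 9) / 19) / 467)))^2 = 4875146488513747082169 / 20027910400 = 243417630254.31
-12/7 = -1.71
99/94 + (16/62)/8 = 3163/2914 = 1.09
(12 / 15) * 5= 4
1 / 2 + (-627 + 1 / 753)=-943507 / 1506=-626.50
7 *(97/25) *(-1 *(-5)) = 679/5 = 135.80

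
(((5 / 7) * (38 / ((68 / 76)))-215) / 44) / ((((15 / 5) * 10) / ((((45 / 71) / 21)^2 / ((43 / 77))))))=-329625 / 1444508632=-0.00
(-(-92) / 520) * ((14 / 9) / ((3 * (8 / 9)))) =161 / 1560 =0.10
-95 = -95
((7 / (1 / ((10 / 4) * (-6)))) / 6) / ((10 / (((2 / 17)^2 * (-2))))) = 0.05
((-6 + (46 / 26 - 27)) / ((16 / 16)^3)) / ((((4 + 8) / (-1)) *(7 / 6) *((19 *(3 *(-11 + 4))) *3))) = -29 / 15561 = -0.00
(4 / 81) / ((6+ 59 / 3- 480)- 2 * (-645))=4 / 67689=0.00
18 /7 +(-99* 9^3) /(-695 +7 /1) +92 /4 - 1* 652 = -2511683 /4816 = -521.53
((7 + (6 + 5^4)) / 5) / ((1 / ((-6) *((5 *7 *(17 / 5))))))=-455532 / 5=-91106.40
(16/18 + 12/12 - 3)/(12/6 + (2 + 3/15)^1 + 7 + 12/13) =-0.09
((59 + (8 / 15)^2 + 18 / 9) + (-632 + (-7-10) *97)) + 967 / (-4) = -2215319 / 900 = -2461.47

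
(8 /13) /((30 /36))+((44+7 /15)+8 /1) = 2075 /39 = 53.21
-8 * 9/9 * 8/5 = -64/5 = -12.80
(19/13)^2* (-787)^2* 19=4248251971/169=25137585.63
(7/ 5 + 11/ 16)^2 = 27889/ 6400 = 4.36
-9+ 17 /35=-298 /35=-8.51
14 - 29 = -15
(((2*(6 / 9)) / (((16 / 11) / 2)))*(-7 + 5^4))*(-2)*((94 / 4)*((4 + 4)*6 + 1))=-2609299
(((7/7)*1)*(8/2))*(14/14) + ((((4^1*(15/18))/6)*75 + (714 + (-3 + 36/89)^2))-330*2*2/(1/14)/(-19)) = 785169038/451497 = 1739.03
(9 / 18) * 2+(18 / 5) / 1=23 / 5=4.60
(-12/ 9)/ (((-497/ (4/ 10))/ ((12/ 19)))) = 32/ 47215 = 0.00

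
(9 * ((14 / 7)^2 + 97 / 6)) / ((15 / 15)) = 181.50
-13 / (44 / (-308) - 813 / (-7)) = -13 / 116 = -0.11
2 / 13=0.15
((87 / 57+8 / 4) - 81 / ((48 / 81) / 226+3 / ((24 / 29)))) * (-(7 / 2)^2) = 31631531 / 137332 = 230.33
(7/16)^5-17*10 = -178241113/1048576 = -169.98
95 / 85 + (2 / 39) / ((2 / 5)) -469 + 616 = 98287 / 663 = 148.25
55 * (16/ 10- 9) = -407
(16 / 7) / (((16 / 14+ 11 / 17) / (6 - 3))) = 272 / 71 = 3.83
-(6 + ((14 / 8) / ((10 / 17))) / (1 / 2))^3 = -13651919 / 8000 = -1706.49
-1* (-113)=113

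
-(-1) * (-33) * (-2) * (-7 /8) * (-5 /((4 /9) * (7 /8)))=1485 /2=742.50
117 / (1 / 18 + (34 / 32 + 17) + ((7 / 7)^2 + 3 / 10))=84240 / 13981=6.03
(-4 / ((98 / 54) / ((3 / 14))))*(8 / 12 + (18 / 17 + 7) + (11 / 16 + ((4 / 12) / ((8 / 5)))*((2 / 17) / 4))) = -14823 / 3332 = -4.45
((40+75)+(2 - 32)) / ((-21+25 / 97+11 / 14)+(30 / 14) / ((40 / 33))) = -461720 / 98801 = -4.67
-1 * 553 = -553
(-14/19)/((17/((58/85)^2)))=-47096/2333675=-0.02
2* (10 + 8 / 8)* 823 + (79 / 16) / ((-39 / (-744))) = 473205 / 26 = 18200.19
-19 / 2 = -9.50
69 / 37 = 1.86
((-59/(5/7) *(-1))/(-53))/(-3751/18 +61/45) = 2478/329183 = 0.01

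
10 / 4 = 5 / 2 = 2.50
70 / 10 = 7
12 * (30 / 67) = 360 / 67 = 5.37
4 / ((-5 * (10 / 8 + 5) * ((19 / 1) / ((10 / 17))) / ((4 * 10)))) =-256 / 1615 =-0.16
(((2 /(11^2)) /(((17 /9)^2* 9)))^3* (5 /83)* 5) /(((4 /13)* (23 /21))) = 9950850 /81631084745773981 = 0.00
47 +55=102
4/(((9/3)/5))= 20/3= 6.67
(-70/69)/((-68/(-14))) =-245/1173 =-0.21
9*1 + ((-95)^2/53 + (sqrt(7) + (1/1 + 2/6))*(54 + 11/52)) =2819*sqrt(7)/52 + 519985/2067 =395.00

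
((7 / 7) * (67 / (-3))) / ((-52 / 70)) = 2345 / 78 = 30.06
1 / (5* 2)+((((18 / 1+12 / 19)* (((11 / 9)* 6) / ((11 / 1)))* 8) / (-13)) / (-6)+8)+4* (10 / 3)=56087 / 2470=22.71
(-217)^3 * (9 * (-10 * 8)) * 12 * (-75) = -6621466824000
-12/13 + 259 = 3355/13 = 258.08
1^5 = 1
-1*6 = -6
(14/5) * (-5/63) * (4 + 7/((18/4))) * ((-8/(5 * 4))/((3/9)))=40/27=1.48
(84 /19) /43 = 84 /817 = 0.10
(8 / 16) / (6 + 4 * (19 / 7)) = 7 / 236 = 0.03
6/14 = 3/7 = 0.43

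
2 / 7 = 0.29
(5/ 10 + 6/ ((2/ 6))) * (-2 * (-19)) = 703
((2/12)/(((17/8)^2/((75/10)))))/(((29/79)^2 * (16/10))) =312050/243049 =1.28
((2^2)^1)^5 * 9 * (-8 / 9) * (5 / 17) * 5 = -204800 / 17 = -12047.06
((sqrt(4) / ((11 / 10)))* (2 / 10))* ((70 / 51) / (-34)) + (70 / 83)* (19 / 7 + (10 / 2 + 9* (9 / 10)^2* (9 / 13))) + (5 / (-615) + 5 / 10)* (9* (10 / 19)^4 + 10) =2933578366848163 / 183277956157010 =16.01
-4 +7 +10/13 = 49/13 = 3.77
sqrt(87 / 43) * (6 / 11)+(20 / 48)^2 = 0.95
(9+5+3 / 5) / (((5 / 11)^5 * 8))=11756723 / 125000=94.05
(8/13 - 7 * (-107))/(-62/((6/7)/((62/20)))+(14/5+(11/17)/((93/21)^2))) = -4776121950/1410636773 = -3.39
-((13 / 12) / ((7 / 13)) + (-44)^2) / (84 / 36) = -162793 / 196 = -830.58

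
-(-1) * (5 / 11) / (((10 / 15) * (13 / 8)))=60 / 143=0.42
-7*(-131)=917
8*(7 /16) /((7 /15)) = 15 /2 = 7.50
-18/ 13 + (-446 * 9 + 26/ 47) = -2453062/ 611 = -4014.83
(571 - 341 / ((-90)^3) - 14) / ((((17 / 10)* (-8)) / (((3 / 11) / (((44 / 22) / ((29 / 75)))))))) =-11775546889 / 5452920000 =-2.16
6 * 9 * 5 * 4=1080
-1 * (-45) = 45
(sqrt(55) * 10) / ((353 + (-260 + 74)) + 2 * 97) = 10 * sqrt(55) / 361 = 0.21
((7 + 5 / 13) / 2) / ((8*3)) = 2 / 13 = 0.15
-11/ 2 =-5.50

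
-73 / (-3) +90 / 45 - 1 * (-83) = 328 / 3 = 109.33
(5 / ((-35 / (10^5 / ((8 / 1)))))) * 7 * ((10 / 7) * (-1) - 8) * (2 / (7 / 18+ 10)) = 2700000 / 119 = 22689.08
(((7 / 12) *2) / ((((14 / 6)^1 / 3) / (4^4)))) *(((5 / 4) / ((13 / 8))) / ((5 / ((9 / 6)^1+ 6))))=5760 / 13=443.08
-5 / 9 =-0.56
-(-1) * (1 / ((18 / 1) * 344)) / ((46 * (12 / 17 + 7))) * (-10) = -85 / 18656496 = -0.00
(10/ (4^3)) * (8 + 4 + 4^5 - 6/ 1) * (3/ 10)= 1545/ 32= 48.28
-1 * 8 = -8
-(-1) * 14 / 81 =14 / 81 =0.17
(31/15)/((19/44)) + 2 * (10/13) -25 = -69193/3705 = -18.68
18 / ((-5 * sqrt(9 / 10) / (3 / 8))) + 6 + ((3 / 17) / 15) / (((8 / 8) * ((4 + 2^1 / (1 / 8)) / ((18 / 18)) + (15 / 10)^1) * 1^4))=4.58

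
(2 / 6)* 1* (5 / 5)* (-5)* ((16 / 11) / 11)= -80 / 363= -0.22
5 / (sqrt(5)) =sqrt(5) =2.24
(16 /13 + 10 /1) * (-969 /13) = -141474 /169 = -837.12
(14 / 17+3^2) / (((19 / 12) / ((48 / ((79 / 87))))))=8368704 / 25517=327.97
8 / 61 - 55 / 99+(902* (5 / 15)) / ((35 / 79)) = 13032059 / 19215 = 678.22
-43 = -43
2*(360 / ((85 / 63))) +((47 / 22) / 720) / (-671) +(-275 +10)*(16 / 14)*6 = -1623375964633 / 1264808160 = -1283.50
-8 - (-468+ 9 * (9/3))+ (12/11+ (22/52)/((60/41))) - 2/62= 231055631/531960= 434.35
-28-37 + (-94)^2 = 8771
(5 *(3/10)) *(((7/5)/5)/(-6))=-7/100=-0.07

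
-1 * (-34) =34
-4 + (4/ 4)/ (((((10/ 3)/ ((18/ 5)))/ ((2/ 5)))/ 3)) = -338/ 125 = -2.70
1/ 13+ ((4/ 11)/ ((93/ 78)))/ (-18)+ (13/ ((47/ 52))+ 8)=42084115/ 1875159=22.44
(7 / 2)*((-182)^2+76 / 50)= 2898483 / 25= 115939.32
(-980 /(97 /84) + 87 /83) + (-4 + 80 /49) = -335315845 /394499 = -849.98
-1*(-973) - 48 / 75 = 24309 / 25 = 972.36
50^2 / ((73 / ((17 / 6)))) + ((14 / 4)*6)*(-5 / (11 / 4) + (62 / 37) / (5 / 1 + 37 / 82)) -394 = -4365332396 / 13280817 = -328.69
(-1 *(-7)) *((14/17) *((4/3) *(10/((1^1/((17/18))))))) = 1960/27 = 72.59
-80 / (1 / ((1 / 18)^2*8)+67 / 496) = -7936 / 4031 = -1.97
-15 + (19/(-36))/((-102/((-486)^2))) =41043/34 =1207.15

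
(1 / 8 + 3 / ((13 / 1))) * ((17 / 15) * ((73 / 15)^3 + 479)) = 630774409 / 2632500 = 239.61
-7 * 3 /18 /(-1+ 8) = -1 /6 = -0.17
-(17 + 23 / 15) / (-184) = 139 / 1380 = 0.10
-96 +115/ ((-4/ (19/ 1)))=-2569/ 4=-642.25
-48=-48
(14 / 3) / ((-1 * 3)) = -14 / 9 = -1.56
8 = 8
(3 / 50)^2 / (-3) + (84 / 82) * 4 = 419877 / 102500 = 4.10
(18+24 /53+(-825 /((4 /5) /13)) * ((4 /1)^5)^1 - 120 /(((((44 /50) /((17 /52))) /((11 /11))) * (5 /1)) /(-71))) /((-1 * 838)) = 104039574321 /6351202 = 16381.08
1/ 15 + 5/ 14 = 89/ 210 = 0.42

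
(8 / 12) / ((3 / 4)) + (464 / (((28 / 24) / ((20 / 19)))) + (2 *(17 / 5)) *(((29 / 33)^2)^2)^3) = 466926299436960575256082 / 1109146527443734999065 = 420.98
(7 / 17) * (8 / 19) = 56 / 323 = 0.17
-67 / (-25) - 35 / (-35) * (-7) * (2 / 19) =923 / 475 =1.94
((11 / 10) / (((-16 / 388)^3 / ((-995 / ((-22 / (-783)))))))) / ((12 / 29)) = 1374696365463 / 1024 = 1342476919.40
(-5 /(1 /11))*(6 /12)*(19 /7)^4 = -7167655 /4802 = -1492.64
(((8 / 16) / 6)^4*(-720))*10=-25 / 72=-0.35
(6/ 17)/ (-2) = -3/ 17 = -0.18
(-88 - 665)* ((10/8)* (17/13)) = -64005/52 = -1230.87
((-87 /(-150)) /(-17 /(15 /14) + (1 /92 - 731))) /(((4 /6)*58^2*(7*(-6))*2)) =69 /16737934640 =0.00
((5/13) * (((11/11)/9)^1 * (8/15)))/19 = 8/6669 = 0.00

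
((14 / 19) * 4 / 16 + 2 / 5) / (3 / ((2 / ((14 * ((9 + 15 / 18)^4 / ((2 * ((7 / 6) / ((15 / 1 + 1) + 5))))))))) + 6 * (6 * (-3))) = 0.00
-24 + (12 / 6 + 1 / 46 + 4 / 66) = -33271 / 1518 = -21.92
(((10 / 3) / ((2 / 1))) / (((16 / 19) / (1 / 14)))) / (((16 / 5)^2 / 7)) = 0.10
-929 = -929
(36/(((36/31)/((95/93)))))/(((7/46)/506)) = 2211220/21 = 105296.19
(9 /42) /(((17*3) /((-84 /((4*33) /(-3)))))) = 3 /374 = 0.01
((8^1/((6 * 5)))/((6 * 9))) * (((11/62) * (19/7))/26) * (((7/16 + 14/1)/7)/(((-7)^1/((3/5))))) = -2299/142178400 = -0.00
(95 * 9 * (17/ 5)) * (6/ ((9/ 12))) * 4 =93024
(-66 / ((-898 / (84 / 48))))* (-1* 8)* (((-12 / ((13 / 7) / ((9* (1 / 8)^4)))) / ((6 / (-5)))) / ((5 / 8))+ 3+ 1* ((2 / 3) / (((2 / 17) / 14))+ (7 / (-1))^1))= -57928409 / 747136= -77.53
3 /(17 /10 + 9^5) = 30 /590507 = 0.00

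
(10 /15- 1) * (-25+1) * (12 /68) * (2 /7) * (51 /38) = 72 /133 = 0.54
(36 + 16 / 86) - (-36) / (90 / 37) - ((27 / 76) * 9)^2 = 50620977 / 1241840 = 40.76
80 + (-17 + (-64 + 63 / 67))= -4 / 67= -0.06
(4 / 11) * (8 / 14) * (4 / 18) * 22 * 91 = 832 / 9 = 92.44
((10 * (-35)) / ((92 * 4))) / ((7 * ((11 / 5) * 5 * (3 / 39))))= -325 / 2024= -0.16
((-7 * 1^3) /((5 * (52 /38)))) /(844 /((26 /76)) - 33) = -133 /316430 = -0.00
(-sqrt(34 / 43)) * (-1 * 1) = sqrt(1462) / 43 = 0.89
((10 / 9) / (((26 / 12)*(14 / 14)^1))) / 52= 5 / 507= 0.01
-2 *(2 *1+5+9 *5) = -104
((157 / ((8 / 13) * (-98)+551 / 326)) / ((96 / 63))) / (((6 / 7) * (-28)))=2328781 / 31797888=0.07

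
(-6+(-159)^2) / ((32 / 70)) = 884625 / 16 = 55289.06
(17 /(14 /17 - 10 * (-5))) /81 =289 /69984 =0.00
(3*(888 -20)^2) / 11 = 2260272 / 11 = 205479.27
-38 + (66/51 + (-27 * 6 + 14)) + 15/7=-21725/119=-182.56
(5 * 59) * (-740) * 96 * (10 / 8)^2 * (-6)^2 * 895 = -1055043900000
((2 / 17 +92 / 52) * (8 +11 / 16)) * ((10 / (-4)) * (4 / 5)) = -57963 / 1768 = -32.78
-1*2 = -2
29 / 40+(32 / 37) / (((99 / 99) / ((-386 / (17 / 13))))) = -6404799 / 25160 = -254.56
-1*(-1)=1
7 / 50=0.14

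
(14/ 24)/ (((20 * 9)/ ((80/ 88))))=7/ 2376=0.00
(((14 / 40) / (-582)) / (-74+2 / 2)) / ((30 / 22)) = 77 / 12745800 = 0.00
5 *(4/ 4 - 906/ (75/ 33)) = -1988.20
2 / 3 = 0.67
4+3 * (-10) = -26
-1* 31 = -31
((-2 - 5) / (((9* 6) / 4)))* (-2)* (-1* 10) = -280 / 27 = -10.37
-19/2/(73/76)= -722/73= -9.89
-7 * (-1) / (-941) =-7 / 941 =-0.01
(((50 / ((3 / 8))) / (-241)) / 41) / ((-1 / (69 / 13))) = 9200 / 128453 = 0.07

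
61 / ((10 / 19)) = 115.90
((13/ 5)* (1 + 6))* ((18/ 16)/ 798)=39/ 1520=0.03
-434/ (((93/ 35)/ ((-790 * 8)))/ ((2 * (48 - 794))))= -4620425600/ 3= -1540141866.67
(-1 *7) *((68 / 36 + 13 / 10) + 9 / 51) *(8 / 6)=-72086 / 2295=-31.41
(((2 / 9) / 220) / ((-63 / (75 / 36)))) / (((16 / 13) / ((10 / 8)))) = -325 / 9580032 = -0.00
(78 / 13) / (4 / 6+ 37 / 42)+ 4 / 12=821 / 195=4.21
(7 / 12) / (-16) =-7 / 192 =-0.04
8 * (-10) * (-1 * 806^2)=51970880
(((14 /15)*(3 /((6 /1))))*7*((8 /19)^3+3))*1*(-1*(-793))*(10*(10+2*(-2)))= 477886.15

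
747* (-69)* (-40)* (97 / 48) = 8332785 / 2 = 4166392.50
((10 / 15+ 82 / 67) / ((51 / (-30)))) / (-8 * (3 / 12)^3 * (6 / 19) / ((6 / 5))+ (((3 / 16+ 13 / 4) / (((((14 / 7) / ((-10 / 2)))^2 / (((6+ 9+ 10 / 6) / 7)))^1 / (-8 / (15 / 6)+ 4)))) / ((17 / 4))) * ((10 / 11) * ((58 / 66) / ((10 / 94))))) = -26685120 / 1734309673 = -0.02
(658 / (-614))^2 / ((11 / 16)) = 1.67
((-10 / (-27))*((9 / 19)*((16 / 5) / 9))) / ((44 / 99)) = 8 / 57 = 0.14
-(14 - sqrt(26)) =-14 + sqrt(26) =-8.90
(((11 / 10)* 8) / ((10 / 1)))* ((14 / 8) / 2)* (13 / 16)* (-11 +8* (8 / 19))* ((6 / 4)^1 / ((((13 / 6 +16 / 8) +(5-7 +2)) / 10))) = -17.19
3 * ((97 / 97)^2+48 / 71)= 357 / 71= 5.03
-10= -10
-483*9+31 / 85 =-369464 / 85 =-4346.64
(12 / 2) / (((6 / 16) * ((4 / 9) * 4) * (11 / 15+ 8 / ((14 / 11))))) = 945 / 737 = 1.28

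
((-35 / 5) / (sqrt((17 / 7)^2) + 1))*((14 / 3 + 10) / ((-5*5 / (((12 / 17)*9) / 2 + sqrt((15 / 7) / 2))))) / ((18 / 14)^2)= 3773*sqrt(210) / 72900 + 26411 / 11475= 3.05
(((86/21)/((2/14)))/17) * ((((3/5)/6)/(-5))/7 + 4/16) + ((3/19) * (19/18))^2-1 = -59491/107100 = -0.56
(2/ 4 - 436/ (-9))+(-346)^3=-745590367/ 18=-41421687.06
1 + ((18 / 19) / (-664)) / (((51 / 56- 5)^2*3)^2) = 1.00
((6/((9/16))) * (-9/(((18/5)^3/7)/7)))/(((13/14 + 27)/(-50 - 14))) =21952000/95013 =231.04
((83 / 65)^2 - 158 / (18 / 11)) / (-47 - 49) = 902381 / 912600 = 0.99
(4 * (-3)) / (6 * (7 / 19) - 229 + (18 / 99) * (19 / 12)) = 15048 / 284033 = 0.05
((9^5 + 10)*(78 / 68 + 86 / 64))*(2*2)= 80024945 / 136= 588418.71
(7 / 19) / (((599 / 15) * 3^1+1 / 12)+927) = 0.00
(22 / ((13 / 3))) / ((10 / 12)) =396 / 65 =6.09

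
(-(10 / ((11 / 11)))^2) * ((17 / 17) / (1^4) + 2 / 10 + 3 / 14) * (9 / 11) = -810 / 7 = -115.71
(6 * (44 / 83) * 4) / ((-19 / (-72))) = 76032 / 1577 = 48.21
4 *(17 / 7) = 68 / 7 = 9.71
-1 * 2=-2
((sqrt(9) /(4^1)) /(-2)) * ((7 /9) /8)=-7 /192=-0.04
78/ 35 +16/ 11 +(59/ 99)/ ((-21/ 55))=22061/ 10395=2.12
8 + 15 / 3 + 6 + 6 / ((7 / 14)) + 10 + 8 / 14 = 291 / 7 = 41.57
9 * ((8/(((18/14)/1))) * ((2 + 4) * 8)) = 2688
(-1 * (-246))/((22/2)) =246/11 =22.36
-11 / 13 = -0.85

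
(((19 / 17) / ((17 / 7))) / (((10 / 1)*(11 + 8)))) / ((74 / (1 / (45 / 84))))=49 / 801975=0.00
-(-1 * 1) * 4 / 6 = 2 / 3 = 0.67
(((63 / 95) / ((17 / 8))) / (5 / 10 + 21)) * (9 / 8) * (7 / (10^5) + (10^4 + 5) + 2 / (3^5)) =1701851911907 / 10416750000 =163.38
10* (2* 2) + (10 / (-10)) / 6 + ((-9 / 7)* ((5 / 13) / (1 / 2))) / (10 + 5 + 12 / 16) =152003 / 3822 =39.77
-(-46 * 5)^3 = 12167000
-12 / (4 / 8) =-24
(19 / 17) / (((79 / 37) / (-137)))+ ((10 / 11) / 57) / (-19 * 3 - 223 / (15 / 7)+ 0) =-24315864367 / 339069896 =-71.71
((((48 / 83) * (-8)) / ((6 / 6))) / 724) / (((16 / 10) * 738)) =-10 / 1847829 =-0.00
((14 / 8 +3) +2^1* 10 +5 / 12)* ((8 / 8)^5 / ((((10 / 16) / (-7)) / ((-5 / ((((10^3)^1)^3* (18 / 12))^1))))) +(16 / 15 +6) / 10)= 17.78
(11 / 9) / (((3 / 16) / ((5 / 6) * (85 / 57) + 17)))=549032 / 4617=118.92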